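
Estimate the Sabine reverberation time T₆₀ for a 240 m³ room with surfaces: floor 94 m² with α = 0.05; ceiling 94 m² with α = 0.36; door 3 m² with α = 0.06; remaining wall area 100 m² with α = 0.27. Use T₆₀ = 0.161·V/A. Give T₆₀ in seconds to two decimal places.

0.59 s

Total absorption A = 94·0.05 + 94·0.36 + 3·0.06 + 100·0.27 = 65.72 m² sabins.
T₆₀ = 0.161·V/A = 0.161·240/65.72 = 0.588 s.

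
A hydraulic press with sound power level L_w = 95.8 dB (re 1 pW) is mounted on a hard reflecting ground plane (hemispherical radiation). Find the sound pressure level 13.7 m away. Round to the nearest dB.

L_p = L_w − 10·log₁₀(2π·r²) with r = 13.7 m.
2π·r² = 1179 m², 10·log₁₀ of that is 30.716 dB.
L_p = 95.8 − 30.716 = 65.08 dB.

65 dB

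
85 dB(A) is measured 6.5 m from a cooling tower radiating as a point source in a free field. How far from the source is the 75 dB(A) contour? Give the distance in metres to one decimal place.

20.6 m

For a point source L₁ − L₂ = 20·log₁₀(r₂/r₁), so r₂ = r₁·10^((L₁−L₂)/20).
r₂ = 6.5·10^((85−75)/20) = 6.5·10^(10.0/20) = 20.55 m.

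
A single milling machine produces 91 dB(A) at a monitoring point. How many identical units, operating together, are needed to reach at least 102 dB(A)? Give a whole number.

13

Need L₁ + 10·log₁₀ N ≥ 102, i.e. log₁₀ N ≥ 1.10.
N ≥ 10^(11.0/10) = 12.589, so N = 13.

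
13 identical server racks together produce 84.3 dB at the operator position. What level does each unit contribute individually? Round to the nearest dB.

73 dB

For N identical incoherent sources L_total = L₁ + 10·log₁₀ N, so L₁ = 84.3 − 10·log₁₀(13) = 84.3 − 11.139.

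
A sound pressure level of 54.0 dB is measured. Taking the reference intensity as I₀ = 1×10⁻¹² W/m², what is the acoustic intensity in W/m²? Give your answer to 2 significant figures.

L = 10·log₁₀(I/I₀) ⇒ I = I₀·10^(L/10) = 10⁻¹² × 10^5.40.

2.5e-07 W/m²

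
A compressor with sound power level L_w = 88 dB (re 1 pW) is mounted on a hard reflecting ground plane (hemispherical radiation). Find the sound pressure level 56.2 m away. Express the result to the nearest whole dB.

The power spreads over a hemisphere of area 2π·r², so L_p = L_w − 10·log₁₀(2π·r²).
2π·r² = 1.985e+04 m², 10·log₁₀ of that is 42.977 dB.
L_p = 88 − 42.977 = 45.02 dB.

45 dB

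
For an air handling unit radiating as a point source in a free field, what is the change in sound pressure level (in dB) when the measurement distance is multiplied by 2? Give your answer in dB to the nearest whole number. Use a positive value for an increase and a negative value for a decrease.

Point-source spreading: ΔL = −20·log₁₀(r₂/r₁).
ΔL = −20·log₁₀(2) = -6.02 dB.

-6 dB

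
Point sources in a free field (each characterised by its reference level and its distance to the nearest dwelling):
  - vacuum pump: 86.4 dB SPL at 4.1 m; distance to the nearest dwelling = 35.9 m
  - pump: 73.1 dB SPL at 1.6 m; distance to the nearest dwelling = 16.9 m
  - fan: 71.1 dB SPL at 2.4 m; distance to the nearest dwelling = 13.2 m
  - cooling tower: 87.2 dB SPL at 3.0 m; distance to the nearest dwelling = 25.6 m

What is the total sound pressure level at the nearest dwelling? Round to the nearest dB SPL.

Propagate each source to the receiver with L = L_ref − 20·log₁₀(r/r_ref), then add intensities.
vacuum pump: 86.4 − 20·log₁₀(35.9/4.1) = 86.4 − 18.85 = 67.55 dB SPL.
pump: 73.1 − 20·log₁₀(16.9/1.6) = 73.1 − 20.48 = 52.62 dB SPL.
fan: 71.1 − 20·log₁₀(13.2/2.4) = 71.1 − 14.81 = 56.29 dB SPL.
cooling tower: 87.2 − 20·log₁₀(25.6/3.0) = 87.2 − 18.62 = 68.58 dB SPL.
Σ 10^(L/10) = 1.351e+07 → L_total = 10·log₁₀(1.351e+07) = 71.31 dB SPL.

71 dB SPL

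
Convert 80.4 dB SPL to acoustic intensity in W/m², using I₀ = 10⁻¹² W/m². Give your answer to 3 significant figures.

0.000110 W/m²

I/I₀ = 10^(80.4/10) = 1.096e+08, so I = 1.096e+08 × 10⁻¹² W/m².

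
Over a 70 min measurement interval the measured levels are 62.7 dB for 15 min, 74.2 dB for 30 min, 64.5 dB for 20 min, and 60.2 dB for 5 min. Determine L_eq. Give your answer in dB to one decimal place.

L_eq = 10·log₁₀[(1/T)·Σ tᵢ·10^(Lᵢ/10)] with T = 70 min.
Σ tᵢ·10^(Lᵢ/10) = 15·10^(62.7/10) + 30·10^(74.2/10) + 20·10^(64.5/10) + 5·10^(60.2/10) = 8.786e+08.
L_eq = 10·log₁₀(8.786e+08/70) = 70.99 dB.

71.0 dB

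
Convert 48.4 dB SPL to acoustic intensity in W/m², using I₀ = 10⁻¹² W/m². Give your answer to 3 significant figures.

I/I₀ = 10^(48.4/10) = 6.918e+04, so I = 6.918e+04 × 10⁻¹² W/m².

6.92e-08 W/m²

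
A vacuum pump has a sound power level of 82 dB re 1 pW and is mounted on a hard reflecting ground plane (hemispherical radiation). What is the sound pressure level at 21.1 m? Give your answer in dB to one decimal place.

L_p = L_w − 10·log₁₀(2π·r²) with r = 21.1 m.
2π·r² = 2797 m², 10·log₁₀ of that is 34.467 dB.
L_p = 82 − 34.467 = 47.53 dB.

47.5 dB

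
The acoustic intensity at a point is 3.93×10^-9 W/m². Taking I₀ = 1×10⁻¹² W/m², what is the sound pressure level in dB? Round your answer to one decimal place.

35.9 dB

Dividing by I₀ shifts the exponent by 12: I/I₀ = 3.93×10^3.
L = 10·(0.5944 + 3) = 35.94 dB.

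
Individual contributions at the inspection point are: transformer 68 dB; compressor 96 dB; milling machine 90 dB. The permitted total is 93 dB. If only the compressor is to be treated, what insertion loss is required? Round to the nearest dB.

6 dB

Everything except the compressor sums to 10^(68/10) + 10^(90/10) = 1.006e+09 in linear terms, 90.03 dB.
The limit corresponds to 10^(93/10) = 1.995e+09; subtracting the fixed part leaves 9.890e+08 for the compressor, i.e. 89.95 dB.
Required insertion loss = 96 − 89.95 = 6.05 dB.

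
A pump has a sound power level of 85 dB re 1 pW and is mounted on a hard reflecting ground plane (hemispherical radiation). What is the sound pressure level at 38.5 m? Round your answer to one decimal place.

Free-field hemispherical radiation: L_p = L_w − 10·log₁₀(2π·r²), r = 38.5 m.
2π·r² = 9313 m², 10·log₁₀ of that is 39.691 dB.
L_p = 85 − 39.691 = 45.31 dB.

45.3 dB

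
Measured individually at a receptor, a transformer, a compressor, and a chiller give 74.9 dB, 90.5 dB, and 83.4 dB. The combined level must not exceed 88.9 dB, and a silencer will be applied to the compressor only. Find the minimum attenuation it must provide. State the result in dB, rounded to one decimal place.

Everything except the compressor sums to 10^(74.9/10) + 10^(83.4/10) = 2.497e+08 in linear terms, 83.97 dB.
To meet 88.9 dB overall, the treated compressor may contribute at most 10^(88.9/10) − 2.497e+08 = 5.266e+08, i.e. 87.21 dB.
So the compressor must be reduced from 90.5 to 87.21 dB: IL = 3.29 dB.

3.3 dB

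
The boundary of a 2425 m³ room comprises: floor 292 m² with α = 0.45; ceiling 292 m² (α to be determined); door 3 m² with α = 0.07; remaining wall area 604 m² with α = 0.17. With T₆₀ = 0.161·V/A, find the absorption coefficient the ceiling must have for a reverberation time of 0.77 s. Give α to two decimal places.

0.93

Required total absorption A = 0.161·2425/0.77 = 507.05 m².
Absorption from the other surfaces = 292·0.45 + 3·0.07 + 604·0.17 = 234.29 m², so the ceiling must supply 272.76 m² over 292 m².
α = 272.76/292 = 0.934.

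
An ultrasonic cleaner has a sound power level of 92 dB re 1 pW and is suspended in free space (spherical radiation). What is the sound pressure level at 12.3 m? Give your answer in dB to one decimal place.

L_p = L_w − 10·log₁₀(4π·r²) with r = 12.3 m.
4π·r² = 1901 m², 10·log₁₀ of that is 32.790 dB.
L_p = 92 − 32.790 = 59.21 dB.

59.2 dB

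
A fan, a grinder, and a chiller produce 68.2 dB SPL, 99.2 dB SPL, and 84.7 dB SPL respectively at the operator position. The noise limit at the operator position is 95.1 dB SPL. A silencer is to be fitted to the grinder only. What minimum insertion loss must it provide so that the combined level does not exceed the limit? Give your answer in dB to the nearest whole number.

Everything except the grinder sums to 10^(68.2/10) + 10^(84.7/10) = 3.017e+08 in linear terms, 84.80 dB SPL.
The limit corresponds to 10^(95.1/10) = 3.236e+09; subtracting the fixed part leaves 2.934e+09 for the grinder, i.e. 94.67 dB SPL.
So the grinder must be reduced from 99.2 to 94.67 dB SPL: IL = 4.53 dB.

5 dB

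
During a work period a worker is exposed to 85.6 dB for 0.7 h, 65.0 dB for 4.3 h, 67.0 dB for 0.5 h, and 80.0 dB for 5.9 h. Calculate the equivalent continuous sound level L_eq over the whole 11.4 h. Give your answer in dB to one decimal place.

78.8 dB

L_eq = 10·log₁₀[(1/T)·Σ tᵢ·10^(Lᵢ/10)] with T = 11.4 h.
Σ tᵢ·10^(Lᵢ/10) = 0.7·10^(85.6/10) + 4.3·10^(65.0/10) + 0.5·10^(67.0/10) + 5.9·10^(80.0/10) = 8.603e+08.
L_eq = 10·log₁₀(8.603e+08/11.4) = 78.78 dB.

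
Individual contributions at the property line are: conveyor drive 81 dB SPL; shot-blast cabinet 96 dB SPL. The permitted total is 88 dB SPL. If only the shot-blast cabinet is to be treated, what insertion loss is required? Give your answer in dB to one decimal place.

9.0 dB

The untreated sources together contribute 10^(81/10) = 1.259e+08, i.e. 81.00 dB SPL.
To meet 88 dB SPL overall, the treated shot-blast cabinet may contribute at most 10^(88/10) − 1.259e+08 = 5.051e+08, i.e. 87.03 dB SPL.
Required insertion loss = 96 − 87.03 = 8.97 dB.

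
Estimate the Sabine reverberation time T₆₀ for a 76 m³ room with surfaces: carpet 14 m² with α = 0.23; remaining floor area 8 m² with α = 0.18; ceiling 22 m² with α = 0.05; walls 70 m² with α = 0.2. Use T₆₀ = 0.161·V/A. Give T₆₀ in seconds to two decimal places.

0.62 s

Summing Sᵢαᵢ: 14·0.23 + 8·0.18 + 22·0.05 + 70·0.2 = 19.76 m².
T₆₀ = 0.161 × 76 / 19.76 = 0.619 s.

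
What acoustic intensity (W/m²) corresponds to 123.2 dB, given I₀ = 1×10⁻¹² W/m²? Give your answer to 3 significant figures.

L = 10·log₁₀(I/I₀) ⇒ I = I₀·10^(L/10) = 10⁻¹² × 10^12.32.

2.09 W/m²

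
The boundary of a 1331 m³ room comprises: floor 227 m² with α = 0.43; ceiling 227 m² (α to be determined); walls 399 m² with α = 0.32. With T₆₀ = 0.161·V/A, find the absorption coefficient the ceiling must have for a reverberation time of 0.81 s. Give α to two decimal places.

A = 0.161·V/T₆₀ = 0.161·1331/0.81 = 264.56 m² sabins.
Absorption from the other surfaces = 227·0.43 + 399·0.32 = 225.29 m², so the ceiling must supply 39.27 m² over 227 m².
α = 39.27/227 = 0.173.

0.17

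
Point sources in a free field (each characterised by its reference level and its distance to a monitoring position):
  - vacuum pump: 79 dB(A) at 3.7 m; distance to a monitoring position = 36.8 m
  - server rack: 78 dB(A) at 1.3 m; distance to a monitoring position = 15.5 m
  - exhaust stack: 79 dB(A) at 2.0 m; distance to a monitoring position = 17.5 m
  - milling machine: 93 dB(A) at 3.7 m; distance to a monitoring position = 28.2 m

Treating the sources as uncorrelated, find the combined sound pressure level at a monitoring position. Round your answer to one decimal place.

Apply inverse-square spreading to bring every level to the receiver, then sum 10^(L/10).
vacuum pump: 79 − 20·log₁₀(36.8/3.7) = 79 − 19.95 = 59.05 dB(A).
server rack: 78 − 20·log₁₀(15.5/1.3) = 78 − 21.53 = 56.47 dB(A).
exhaust stack: 79 − 20·log₁₀(17.5/2.0) = 79 − 18.84 = 60.16 dB(A).
milling machine: 93 − 20·log₁₀(28.2/3.7) = 93 − 17.64 = 75.36 dB(A).
Σ 10^(L/10) = 3.663e+07 → L_total = 10·log₁₀(3.663e+07) = 75.64 dB(A).

75.6 dB(A)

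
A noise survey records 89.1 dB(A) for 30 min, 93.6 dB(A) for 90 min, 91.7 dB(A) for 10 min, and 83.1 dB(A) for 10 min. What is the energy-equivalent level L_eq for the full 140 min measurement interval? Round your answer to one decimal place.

92.5 dB(A)

L_eq = 10·log₁₀[(1/T)·Σ tᵢ·10^(Lᵢ/10)] with T = 140 min.
Σ tᵢ·10^(Lᵢ/10) = 30·10^(89.1/10) + 90·10^(93.6/10) + 10·10^(91.7/10) + 10·10^(83.1/10) = 2.474e+11.
L_eq = 10·log₁₀(2.474e+11/140) = 92.47 dB(A).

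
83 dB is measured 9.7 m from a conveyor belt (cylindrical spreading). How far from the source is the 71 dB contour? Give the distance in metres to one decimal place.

153.7 m

Line-source spreading drops the level by 10·log₁₀(r₂/r₁); inverting, r₂/r₁ = 10^(ΔL/10).
r₂ = 9.7·10^((83−71)/10) = 9.7·10^(12.0/10) = 153.73 m.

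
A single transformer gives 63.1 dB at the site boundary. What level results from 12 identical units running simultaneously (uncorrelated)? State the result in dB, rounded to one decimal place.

With 12 equal, uncorrelated contributions the intensity is 12× that of one unit, giving a rise of 10·log₁₀ 12.
L_total = 63.1 + 10·log₁₀(12) = 63.1 + 10.792 = 73.89 dB.

73.9 dB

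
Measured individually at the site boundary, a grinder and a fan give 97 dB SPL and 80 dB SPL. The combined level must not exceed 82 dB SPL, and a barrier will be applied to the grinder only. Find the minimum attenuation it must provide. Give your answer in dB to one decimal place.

The untreated sources together contribute 10^(80/10) = 1.000e+08, i.e. 80.00 dB SPL.
To meet 82 dB SPL overall, the treated grinder may contribute at most 10^(82/10) − 1.000e+08 = 5.849e+07, i.e. 77.67 dB SPL.
Required insertion loss = 97 − 77.67 = 19.33 dB.

19.3 dB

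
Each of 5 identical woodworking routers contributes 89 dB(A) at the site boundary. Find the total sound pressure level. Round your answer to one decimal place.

96.0 dB(A)

N identical incoherent sources raise the level by 10·log₁₀ N.
L_total = 89 + 10·log₁₀(5) = 89 + 6.990 = 95.99 dB(A).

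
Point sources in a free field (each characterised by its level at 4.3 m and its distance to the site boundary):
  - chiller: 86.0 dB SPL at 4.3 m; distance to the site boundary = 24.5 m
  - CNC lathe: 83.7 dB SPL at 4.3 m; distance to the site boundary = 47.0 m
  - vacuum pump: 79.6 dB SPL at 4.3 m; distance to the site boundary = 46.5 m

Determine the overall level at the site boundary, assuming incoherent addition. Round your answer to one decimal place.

71.8 dB SPL

First find each source's level at the receiver (point-source: −20·log₁₀(r/r_ref)), then combine on an intensity basis.
chiller: 86.0 − 20·log₁₀(24.5/4.3) = 86.0 − 15.11 = 70.89 dB SPL.
CNC lathe: 83.7 − 20·log₁₀(47.0/4.3) = 83.7 − 20.77 = 62.93 dB SPL.
vacuum pump: 79.6 − 20·log₁₀(46.5/4.3) = 79.6 − 20.68 = 58.92 dB SPL.
Σ 10^(L/10) = 1.501e+07 → L_total = 10·log₁₀(1.501e+07) = 71.76 dB SPL.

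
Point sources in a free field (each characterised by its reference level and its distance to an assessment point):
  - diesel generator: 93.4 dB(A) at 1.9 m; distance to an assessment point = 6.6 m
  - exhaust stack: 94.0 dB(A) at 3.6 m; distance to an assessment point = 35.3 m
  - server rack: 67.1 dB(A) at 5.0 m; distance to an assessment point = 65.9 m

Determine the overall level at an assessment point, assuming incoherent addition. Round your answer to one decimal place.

First find each source's level at the receiver (point-source: −20·log₁₀(r/r_ref)), then combine on an intensity basis.
diesel generator: 93.4 − 20·log₁₀(6.6/1.9) = 93.4 − 10.82 = 82.58 dB(A).
exhaust stack: 94.0 − 20·log₁₀(35.3/3.6) = 94.0 − 19.83 = 74.17 dB(A).
server rack: 67.1 − 20·log₁₀(65.9/5.0) = 67.1 − 22.40 = 44.70 dB(A).
Σ 10^(L/10) = 2.075e+08 → L_total = 10·log₁₀(2.075e+08) = 83.17 dB(A).

83.2 dB(A)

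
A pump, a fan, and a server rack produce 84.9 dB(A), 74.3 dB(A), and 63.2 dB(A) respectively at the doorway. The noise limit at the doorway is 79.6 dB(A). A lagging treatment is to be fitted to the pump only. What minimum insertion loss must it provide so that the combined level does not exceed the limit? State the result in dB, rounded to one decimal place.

7.0 dB

Everything except the pump sums to 10^(74.3/10) + 10^(63.2/10) = 2.900e+07 in linear terms, 74.62 dB(A).
The limit corresponds to 10^(79.6/10) = 9.120e+07; subtracting the fixed part leaves 6.220e+07 for the pump, i.e. 77.94 dB(A).
Required insertion loss = 84.9 − 77.94 = 6.96 dB.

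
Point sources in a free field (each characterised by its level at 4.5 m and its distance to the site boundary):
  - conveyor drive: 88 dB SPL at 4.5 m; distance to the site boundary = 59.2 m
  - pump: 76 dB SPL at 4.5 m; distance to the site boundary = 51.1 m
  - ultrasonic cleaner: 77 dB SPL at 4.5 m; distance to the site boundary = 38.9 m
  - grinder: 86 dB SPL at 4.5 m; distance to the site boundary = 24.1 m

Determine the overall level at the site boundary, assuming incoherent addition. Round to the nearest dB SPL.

First find each source's level at the receiver (point-source: −20·log₁₀(r/r_ref)), then combine on an intensity basis.
conveyor drive: 88 − 20·log₁₀(59.2/4.5) = 88 − 22.38 = 65.62 dB SPL.
pump: 76 − 20·log₁₀(51.1/4.5) = 76 − 21.10 = 54.90 dB SPL.
ultrasonic cleaner: 77 − 20·log₁₀(38.9/4.5) = 77 − 18.73 = 58.27 dB SPL.
grinder: 86 − 20·log₁₀(24.1/4.5) = 86 − 14.58 = 71.42 dB SPL.
Σ 10^(L/10) = 1.851e+07 → L_total = 10·log₁₀(1.851e+07) = 72.67 dB SPL.

73 dB SPL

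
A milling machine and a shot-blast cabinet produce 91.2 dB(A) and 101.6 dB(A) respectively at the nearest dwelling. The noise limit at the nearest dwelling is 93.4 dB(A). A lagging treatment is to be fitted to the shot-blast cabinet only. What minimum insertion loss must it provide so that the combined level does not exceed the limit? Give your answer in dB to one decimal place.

Fixed contribution from the other source: Σ 10^(L/10) = 10^(91.2/10) = 1.318e+09 (91.20 dB(A)).
To meet 93.4 dB(A) overall, the treated shot-blast cabinet may contribute at most 10^(93.4/10) − 1.318e+09 = 8.695e+08, i.e. 89.39 dB(A).
Required insertion loss = 101.6 − 89.39 = 12.21 dB.

12.2 dB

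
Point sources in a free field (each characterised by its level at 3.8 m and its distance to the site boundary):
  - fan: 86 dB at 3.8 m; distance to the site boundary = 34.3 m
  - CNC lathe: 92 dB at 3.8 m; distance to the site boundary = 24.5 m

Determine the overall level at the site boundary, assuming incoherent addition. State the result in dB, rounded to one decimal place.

76.3 dB

Propagate each source to the receiver with L = L_ref − 20·log₁₀(r/r_ref), then add intensities.
fan: 86 − 20·log₁₀(34.3/3.8) = 86 − 19.11 = 66.89 dB.
CNC lathe: 92 − 20·log₁₀(24.5/3.8) = 92 − 16.19 = 75.81 dB.
Σ 10^(L/10) = 4.301e+07 → L_total = 10·log₁₀(4.301e+07) = 76.34 dB.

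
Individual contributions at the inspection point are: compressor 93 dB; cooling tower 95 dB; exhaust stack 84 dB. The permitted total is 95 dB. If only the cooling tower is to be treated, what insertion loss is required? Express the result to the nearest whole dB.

Everything except the cooling tower sums to 10^(93/10) + 10^(84/10) = 2.246e+09 in linear terms, 93.51 dB.
To meet 95 dB overall, the treated cooling tower may contribute at most 10^(95/10) − 2.246e+09 = 9.158e+08, i.e. 89.62 dB.
Required insertion loss = 95 − 89.62 = 5.38 dB.

5 dB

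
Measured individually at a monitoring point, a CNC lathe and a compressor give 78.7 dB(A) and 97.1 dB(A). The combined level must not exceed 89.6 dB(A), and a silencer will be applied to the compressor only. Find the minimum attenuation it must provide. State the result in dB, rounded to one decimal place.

7.9 dB

Fixed contribution from the other source: Σ 10^(L/10) = 10^(78.7/10) = 7.413e+07 (78.70 dB(A)).
To meet 89.6 dB(A) overall, the treated compressor may contribute at most 10^(89.6/10) − 7.413e+07 = 8.379e+08, i.e. 89.23 dB(A).
So the compressor must be reduced from 97.1 to 89.23 dB(A): IL = 7.87 dB.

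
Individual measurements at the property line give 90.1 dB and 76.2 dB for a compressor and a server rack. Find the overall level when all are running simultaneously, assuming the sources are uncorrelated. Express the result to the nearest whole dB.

Incoherent sources combine by intensity addition: L_total = 10·log₁₀(Σ 10^(L_i/10)).
Σ 10^(L/10) = 10^(90.1/10) + 10^(76.2/10) = 1.065e+09.
L_total = 10·log₁₀(1.065e+09) = 90.27 dB.

90 dB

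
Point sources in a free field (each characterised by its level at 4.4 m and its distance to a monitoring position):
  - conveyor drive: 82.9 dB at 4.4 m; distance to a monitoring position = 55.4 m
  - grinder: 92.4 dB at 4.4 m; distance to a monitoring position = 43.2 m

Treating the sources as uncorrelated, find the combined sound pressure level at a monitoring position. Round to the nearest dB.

Propagate each source to the receiver with L = L_ref − 20·log₁₀(r/r_ref), then add intensities.
conveyor drive: 82.9 − 20·log₁₀(55.4/4.4) = 82.9 − 22.00 = 60.90 dB.
grinder: 92.4 − 20·log₁₀(43.2/4.4) = 92.4 − 19.84 = 72.56 dB.
Σ 10^(L/10) = 1.926e+07 → L_total = 10·log₁₀(1.926e+07) = 72.85 dB.

73 dB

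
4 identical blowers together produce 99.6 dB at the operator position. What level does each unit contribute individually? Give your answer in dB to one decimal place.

93.6 dB

For N identical incoherent sources L_total = L₁ + 10·log₁₀ N, so L₁ = 99.6 − 10·log₁₀(4) = 99.6 − 6.021.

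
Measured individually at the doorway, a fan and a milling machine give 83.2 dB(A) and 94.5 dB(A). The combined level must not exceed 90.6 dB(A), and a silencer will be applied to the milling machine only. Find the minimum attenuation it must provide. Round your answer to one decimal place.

4.8 dB

Fixed contribution from the other source: Σ 10^(L/10) = 10^(83.2/10) = 2.089e+08 (83.20 dB(A)).
To meet 90.6 dB(A) overall, the treated milling machine may contribute at most 10^(90.6/10) − 2.089e+08 = 9.392e+08, i.e. 89.73 dB(A).
So the milling machine must be reduced from 94.5 to 89.73 dB(A): IL = 4.77 dB.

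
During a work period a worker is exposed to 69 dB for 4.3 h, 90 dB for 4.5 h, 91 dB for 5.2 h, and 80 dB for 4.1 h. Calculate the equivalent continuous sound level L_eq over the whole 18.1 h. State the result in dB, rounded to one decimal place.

L_eq = 10·log₁₀[(1/T)·Σ tᵢ·10^(Lᵢ/10)] with T = 18.1 h.
Σ tᵢ·10^(Lᵢ/10) = 4.3·10^(69/10) + 4.5·10^(90/10) + 5.2·10^(91/10) + 4.1·10^(80/10) = 1.149e+10.
L_eq = 10·log₁₀(1.149e+10/18.1) = 88.03 dB.

88.0 dB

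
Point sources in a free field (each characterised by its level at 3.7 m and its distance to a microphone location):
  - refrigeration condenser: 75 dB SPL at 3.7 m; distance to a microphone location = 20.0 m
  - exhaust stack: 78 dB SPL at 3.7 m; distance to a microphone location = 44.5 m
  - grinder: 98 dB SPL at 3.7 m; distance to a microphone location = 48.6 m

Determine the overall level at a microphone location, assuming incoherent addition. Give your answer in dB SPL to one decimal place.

First find each source's level at the receiver (point-source: −20·log₁₀(r/r_ref)), then combine on an intensity basis.
refrigeration condenser: 75 − 20·log₁₀(20.0/3.7) = 75 − 14.66 = 60.34 dB SPL.
exhaust stack: 78 − 20·log₁₀(44.5/3.7) = 78 − 21.60 = 56.40 dB SPL.
grinder: 98 − 20·log₁₀(48.6/3.7) = 98 − 22.37 = 75.63 dB SPL.
Σ 10^(L/10) = 3.809e+07 → L_total = 10·log₁₀(3.809e+07) = 75.81 dB SPL.

75.8 dB SPL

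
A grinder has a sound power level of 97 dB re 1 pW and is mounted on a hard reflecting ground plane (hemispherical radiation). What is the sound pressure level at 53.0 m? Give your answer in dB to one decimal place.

Free-field hemispherical radiation: L_p = L_w − 10·log₁₀(2π·r²), r = 53.0 m.
2π·r² = 1.765e+04 m², 10·log₁₀ of that is 42.467 dB.
L_p = 97 − 42.467 = 54.53 dB.

54.5 dB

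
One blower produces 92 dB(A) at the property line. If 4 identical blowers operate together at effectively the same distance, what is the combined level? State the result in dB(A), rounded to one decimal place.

98.0 dB(A)

L_total = L₁ + 10·log₁₀ N for N identical incoherent sources.
L_total = 92 + 10·log₁₀(4) = 92 + 6.021 = 98.02 dB(A).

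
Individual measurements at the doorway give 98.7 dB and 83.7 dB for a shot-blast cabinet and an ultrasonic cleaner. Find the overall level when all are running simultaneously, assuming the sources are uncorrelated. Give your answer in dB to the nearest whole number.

Incoherent sources combine by intensity addition: L_total = 10·log₁₀(Σ 10^(L_i/10)).
Σ 10^(L/10) = 10^(98.7/10) + 10^(83.7/10) = 7.648e+09.
L_total = 10·log₁₀(7.648e+09) = 98.84 dB.

99 dB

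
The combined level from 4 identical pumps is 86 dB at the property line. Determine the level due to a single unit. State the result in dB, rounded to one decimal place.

4 equal contributions raise the level by 10·log₁₀ 4 = 6.021 dB, so each unit alone gives 86 − 6.021.

80.0 dB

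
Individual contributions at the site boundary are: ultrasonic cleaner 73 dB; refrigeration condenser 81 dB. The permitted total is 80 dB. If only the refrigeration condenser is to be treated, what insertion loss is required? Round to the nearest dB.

2 dB

Everything except the refrigeration condenser sums to 10^(73/10) = 1.995e+07 in linear terms, 73.00 dB.
The limit corresponds to 10^(80/10) = 1.000e+08; subtracting the fixed part leaves 8.005e+07 for the refrigeration condenser, i.e. 79.03 dB.
So the refrigeration condenser must be reduced from 81 to 79.03 dB: IL = 1.97 dB.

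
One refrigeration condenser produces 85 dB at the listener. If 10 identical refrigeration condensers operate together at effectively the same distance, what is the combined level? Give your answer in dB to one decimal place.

95.0 dB

L_total = L₁ + 10·log₁₀ N for N identical incoherent sources.
L_total = 85 + 10·log₁₀(10) = 85 + 10.000 = 95.00 dB.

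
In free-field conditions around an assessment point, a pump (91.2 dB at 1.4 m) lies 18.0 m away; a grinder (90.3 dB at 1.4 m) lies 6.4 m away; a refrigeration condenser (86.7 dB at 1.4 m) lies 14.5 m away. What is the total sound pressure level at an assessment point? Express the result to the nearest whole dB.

78 dB

Propagate each source to the receiver with L = L_ref − 20·log₁₀(r/r_ref), then add intensities.
pump: 91.2 − 20·log₁₀(18.0/1.4) = 91.2 − 22.18 = 69.02 dB.
grinder: 90.3 − 20·log₁₀(6.4/1.4) = 90.3 − 13.20 = 77.10 dB.
refrigeration condenser: 86.7 − 20·log₁₀(14.5/1.4) = 86.7 − 20.30 = 66.40 dB.
Σ 10^(L/10) = 6.361e+07 → L_total = 10·log₁₀(6.361e+07) = 78.04 dB.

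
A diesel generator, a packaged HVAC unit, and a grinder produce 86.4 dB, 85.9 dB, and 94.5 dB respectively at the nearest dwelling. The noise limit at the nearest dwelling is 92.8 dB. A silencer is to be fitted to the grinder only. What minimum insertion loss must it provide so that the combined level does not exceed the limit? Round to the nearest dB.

The untreated sources together contribute 10^(86.4/10) + 10^(85.9/10) = 8.256e+08, i.e. 89.17 dB.
To meet 92.8 dB overall, the treated grinder may contribute at most 10^(92.8/10) − 8.256e+08 = 1.080e+09, i.e. 90.33 dB.
Required insertion loss = 94.5 − 90.33 = 4.17 dB.

4 dB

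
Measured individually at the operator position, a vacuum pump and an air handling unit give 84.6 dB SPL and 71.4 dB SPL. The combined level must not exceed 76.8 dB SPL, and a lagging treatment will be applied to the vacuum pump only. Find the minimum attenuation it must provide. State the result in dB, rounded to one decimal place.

Fixed contribution from the other source: Σ 10^(L/10) = 10^(71.4/10) = 1.380e+07 (71.40 dB SPL).
The limit corresponds to 10^(76.8/10) = 4.786e+07; subtracting the fixed part leaves 3.406e+07 for the vacuum pump, i.e. 75.32 dB SPL.
Required insertion loss = 84.6 − 75.32 = 9.28 dB.

9.3 dB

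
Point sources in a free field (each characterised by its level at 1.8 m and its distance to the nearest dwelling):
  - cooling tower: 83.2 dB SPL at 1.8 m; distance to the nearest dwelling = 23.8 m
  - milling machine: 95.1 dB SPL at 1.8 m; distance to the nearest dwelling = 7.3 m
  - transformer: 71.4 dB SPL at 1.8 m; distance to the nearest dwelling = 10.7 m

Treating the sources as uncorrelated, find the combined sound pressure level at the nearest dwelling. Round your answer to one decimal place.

Apply inverse-square spreading to bring every level to the receiver, then sum 10^(L/10).
cooling tower: 83.2 − 20·log₁₀(23.8/1.8) = 83.2 − 22.43 = 60.77 dB SPL.
milling machine: 95.1 − 20·log₁₀(7.3/1.8) = 95.1 − 12.16 = 82.94 dB SPL.
transformer: 71.4 − 20·log₁₀(10.7/1.8) = 71.4 − 15.48 = 55.92 dB SPL.
Σ 10^(L/10) = 1.983e+08 → L_total = 10·log₁₀(1.983e+08) = 82.97 dB SPL.

83.0 dB SPL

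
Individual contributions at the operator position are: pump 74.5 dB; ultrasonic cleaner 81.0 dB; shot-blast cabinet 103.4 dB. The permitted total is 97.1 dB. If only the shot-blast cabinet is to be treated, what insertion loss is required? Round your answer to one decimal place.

Fixed contribution from the other sources: Σ 10^(L/10) = 10^(74.5/10) + 10^(81.0/10) = 1.541e+08 (81.88 dB).
The limit corresponds to 10^(97.1/10) = 5.129e+09; subtracting the fixed part leaves 4.975e+09 for the shot-blast cabinet, i.e. 96.97 dB.
So the shot-blast cabinet must be reduced from 103.4 to 96.97 dB: IL = 6.43 dB.

6.4 dB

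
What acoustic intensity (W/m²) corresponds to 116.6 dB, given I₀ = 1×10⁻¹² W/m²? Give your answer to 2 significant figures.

0.46 W/m²

L = 10·log₁₀(I/I₀) ⇒ I = I₀·10^(L/10) = 10⁻¹² × 10^11.66.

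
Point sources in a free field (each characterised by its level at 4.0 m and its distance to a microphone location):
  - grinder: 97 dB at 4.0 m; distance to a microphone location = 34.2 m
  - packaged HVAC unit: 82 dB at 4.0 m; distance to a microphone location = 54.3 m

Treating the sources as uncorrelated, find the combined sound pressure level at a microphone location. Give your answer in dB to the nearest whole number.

First find each source's level at the receiver (point-source: −20·log₁₀(r/r_ref)), then combine on an intensity basis.
grinder: 97 − 20·log₁₀(34.2/4.0) = 97 − 18.64 = 78.36 dB.
packaged HVAC unit: 82 − 20·log₁₀(54.3/4.0) = 82 − 22.65 = 59.35 dB.
Σ 10^(L/10) = 6.942e+07 → L_total = 10·log₁₀(6.942e+07) = 78.41 dB.

78 dB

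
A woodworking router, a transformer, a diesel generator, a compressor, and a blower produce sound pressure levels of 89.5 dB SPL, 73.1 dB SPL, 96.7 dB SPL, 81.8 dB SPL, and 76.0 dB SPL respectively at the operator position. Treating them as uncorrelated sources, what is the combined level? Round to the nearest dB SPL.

Incoherent sources combine by intensity addition: L_total = 10·log₁₀(Σ 10^(L_i/10)).
Σ 10^(L/10) = 10^(89.5/10) + 10^(73.1/10) + 10^(96.7/10) + 10^(81.8/10) + 10^(76.0/10) = 5.780e+09.
L_total = 10·log₁₀(5.780e+09) = 97.62 dB SPL.

98 dB SPL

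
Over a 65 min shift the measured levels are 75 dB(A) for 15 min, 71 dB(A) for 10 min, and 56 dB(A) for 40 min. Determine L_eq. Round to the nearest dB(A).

Weight each interval's intensity by its duration and average over T = 65 min:
Σ tᵢ·10^(Lᵢ/10) = 15·10^(75/10) + 10·10^(71/10) + 40·10^(56/10) = 6.162e+08.
L_eq = 10·log₁₀(6.162e+08/65) = 69.77 dB(A).

70 dB(A)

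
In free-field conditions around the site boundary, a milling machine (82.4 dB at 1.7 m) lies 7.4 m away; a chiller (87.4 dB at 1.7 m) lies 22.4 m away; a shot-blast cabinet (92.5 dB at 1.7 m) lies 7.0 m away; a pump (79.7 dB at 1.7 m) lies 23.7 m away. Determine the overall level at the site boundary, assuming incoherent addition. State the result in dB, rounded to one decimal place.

80.7 dB

Apply inverse-square spreading to bring every level to the receiver, then sum 10^(L/10).
milling machine: 82.4 − 20·log₁₀(7.4/1.7) = 82.4 − 12.78 = 69.62 dB.
chiller: 87.4 − 20·log₁₀(22.4/1.7) = 87.4 − 22.40 = 65.00 dB.
shot-blast cabinet: 92.5 − 20·log₁₀(7.0/1.7) = 92.5 − 12.29 = 80.21 dB.
pump: 79.7 − 20·log₁₀(23.7/1.7) = 79.7 − 22.89 = 56.81 dB.
Σ 10^(L/10) = 1.177e+08 → L_total = 10·log₁₀(1.177e+08) = 80.71 dB.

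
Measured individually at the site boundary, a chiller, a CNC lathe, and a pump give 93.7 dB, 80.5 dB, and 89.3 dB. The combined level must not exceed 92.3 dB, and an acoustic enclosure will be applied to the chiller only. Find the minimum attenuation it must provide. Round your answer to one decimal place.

Everything except the chiller sums to 10^(80.5/10) + 10^(89.3/10) = 9.633e+08 in linear terms, 89.84 dB.
To meet 92.3 dB overall, the treated chiller may contribute at most 10^(92.3/10) − 9.633e+08 = 7.349e+08, i.e. 88.66 dB.
Required insertion loss = 93.7 − 88.66 = 5.04 dB.

5.0 dB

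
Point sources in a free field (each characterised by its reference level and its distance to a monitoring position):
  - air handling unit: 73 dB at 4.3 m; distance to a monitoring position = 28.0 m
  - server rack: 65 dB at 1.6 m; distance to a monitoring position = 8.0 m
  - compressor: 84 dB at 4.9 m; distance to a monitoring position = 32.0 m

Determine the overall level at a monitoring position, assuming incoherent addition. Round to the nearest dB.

68 dB

First find each source's level at the receiver (point-source: −20·log₁₀(r/r_ref)), then combine on an intensity basis.
air handling unit: 73 − 20·log₁₀(28.0/4.3) = 73 − 16.27 = 56.73 dB.
server rack: 65 − 20·log₁₀(8.0/1.6) = 65 − 13.98 = 51.02 dB.
compressor: 84 − 20·log₁₀(32.0/4.9) = 84 − 16.30 = 67.70 dB.
Σ 10^(L/10) = 6.487e+06 → L_total = 10·log₁₀(6.487e+06) = 68.12 dB.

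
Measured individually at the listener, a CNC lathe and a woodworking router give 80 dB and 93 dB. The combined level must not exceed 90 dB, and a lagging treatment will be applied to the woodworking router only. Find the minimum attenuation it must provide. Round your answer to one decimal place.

3.5 dB

Fixed contribution from the other source: Σ 10^(L/10) = 10^(80/10) = 1.000e+08 (80.00 dB).
The limit corresponds to 10^(90/10) = 1.000e+09; subtracting the fixed part leaves 9.000e+08 for the woodworking router, i.e. 89.54 dB.
So the woodworking router must be reduced from 93 to 89.54 dB: IL = 3.46 dB.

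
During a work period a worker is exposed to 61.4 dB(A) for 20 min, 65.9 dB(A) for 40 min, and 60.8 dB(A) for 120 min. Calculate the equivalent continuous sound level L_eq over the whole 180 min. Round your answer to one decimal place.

62.6 dB(A)

Weight each interval's intensity by its duration and average over T = 180 min:
Σ tᵢ·10^(Lᵢ/10) = 20·10^(61.4/10) + 40·10^(65.9/10) + 120·10^(60.8/10) = 3.275e+08.
L_eq = 10·log₁₀(3.275e+08/180) = 62.60 dB(A).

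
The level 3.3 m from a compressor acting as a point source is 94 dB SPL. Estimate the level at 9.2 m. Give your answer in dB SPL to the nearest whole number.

Spherical spreading from a point source gives a 20·log₁₀(r₂/r₁) drop.
L₂ = 94 − 20·log₁₀(9.2/3.3) = 94 − 8.905 = 85.09 dB SPL.

85 dB SPL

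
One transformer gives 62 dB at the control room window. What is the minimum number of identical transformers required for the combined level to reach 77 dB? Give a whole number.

32

The shortfall is 77 − 62 = 15.0 dB, and N units add 10·log₁₀ N, so need 10·log₁₀ N ≥ 15.0.
N ≥ 10^(15.0/10) = 31.623, so N = 32.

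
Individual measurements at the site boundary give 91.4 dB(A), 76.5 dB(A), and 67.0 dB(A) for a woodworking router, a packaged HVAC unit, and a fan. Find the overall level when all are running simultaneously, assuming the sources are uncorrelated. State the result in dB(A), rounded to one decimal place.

Incoherent sources combine by intensity addition: L_total = 10·log₁₀(Σ 10^(L_i/10)).
Σ 10^(L/10) = 10^(91.4/10) + 10^(76.5/10) + 10^(67.0/10) = 1.430e+09.
L_total = 10·log₁₀(1.430e+09) = 91.55 dB(A).

91.6 dB(A)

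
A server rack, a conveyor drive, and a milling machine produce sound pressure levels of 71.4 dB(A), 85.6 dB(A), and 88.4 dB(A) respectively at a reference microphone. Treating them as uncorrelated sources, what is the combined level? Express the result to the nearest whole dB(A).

90 dB(A)

Incoherent sources combine by intensity addition: L_total = 10·log₁₀(Σ 10^(L_i/10)).
Σ 10^(L/10) = 10^(71.4/10) + 10^(85.6/10) + 10^(88.4/10) = 1.069e+09.
L_total = 10·log₁₀(1.069e+09) = 90.29 dB(A).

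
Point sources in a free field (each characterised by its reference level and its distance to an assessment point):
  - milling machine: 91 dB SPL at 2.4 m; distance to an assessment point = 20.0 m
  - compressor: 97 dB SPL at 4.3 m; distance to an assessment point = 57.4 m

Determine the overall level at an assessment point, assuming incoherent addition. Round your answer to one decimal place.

First find each source's level at the receiver (point-source: −20·log₁₀(r/r_ref)), then combine on an intensity basis.
milling machine: 91 − 20·log₁₀(20.0/2.4) = 91 − 18.42 = 72.58 dB SPL.
compressor: 97 − 20·log₁₀(57.4/4.3) = 97 − 22.51 = 74.49 dB SPL.
Σ 10^(L/10) = 4.625e+07 → L_total = 10·log₁₀(4.625e+07) = 76.65 dB SPL.

76.7 dB SPL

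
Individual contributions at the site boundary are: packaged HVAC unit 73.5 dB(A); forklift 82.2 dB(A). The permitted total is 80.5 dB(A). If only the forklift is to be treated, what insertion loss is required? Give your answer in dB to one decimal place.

Everything except the forklift sums to 10^(73.5/10) = 2.239e+07 in linear terms, 73.50 dB(A).
The limit corresponds to 10^(80.5/10) = 1.122e+08; subtracting the fixed part leaves 8.981e+07 for the forklift, i.e. 79.53 dB(A).
Required insertion loss = 82.2 − 79.53 = 2.67 dB.

2.7 dB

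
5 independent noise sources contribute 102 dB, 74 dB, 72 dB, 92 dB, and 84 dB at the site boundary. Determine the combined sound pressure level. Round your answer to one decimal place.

Incoherent sources combine by intensity addition: L_total = 10·log₁₀(Σ 10^(L_i/10)).
Σ 10^(L/10) = 10^(102/10) + 10^(74/10) + 10^(72/10) + 10^(92/10) + 10^(84/10) = 1.773e+10.
L_total = 10·log₁₀(1.773e+10) = 102.49 dB.

102.5 dB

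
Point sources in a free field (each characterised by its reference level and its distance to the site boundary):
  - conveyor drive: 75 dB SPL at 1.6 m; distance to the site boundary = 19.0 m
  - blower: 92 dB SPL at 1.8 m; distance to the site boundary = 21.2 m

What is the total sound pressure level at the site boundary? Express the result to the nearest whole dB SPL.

71 dB SPL

Apply inverse-square spreading to bring every level to the receiver, then sum 10^(L/10).
conveyor drive: 75 − 20·log₁₀(19.0/1.6) = 75 − 21.49 = 53.51 dB SPL.
blower: 92 − 20·log₁₀(21.2/1.8) = 92 − 21.42 = 70.58 dB SPL.
Σ 10^(L/10) = 1.165e+07 → L_total = 10·log₁₀(1.165e+07) = 70.66 dB SPL.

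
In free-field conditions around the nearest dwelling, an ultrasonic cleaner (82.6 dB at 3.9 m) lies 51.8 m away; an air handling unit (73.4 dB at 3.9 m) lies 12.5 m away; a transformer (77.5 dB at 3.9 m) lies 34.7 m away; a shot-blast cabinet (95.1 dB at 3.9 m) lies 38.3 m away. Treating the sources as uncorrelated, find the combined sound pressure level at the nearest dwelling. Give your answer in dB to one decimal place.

75.7 dB

First find each source's level at the receiver (point-source: −20·log₁₀(r/r_ref)), then combine on an intensity basis.
ultrasonic cleaner: 82.6 − 20·log₁₀(51.8/3.9) = 82.6 − 22.47 = 60.13 dB.
air handling unit: 73.4 − 20·log₁₀(12.5/3.9) = 73.4 − 10.12 = 63.28 dB.
transformer: 77.5 − 20·log₁₀(34.7/3.9) = 77.5 − 18.99 = 58.51 dB.
shot-blast cabinet: 95.1 − 20·log₁₀(38.3/3.9) = 95.1 − 19.84 = 75.26 dB.
Σ 10^(L/10) = 3.742e+07 → L_total = 10·log₁₀(3.742e+07) = 75.73 dB.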